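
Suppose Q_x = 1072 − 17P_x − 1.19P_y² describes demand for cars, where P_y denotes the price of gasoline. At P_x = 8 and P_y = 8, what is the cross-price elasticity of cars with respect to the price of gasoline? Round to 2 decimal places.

At P_x = 8 and P_y = 8: Q_x = 859.84.
∂Q_x/∂P_y = -2.38P_y = -2.38(8) = -19.0400.
ε = (∂Q_x/∂P_y)(P_y/Q_x) = -19.0400 × (8/859.84) ≈ -0.18.
ε < 0: complements.

-0.18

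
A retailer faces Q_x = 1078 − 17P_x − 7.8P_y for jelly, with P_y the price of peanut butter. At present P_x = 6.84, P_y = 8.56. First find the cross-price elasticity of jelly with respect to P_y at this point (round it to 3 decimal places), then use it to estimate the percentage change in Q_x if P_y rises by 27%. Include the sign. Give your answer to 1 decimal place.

-2.0%

At P_x = 6.84, P_y = 8.56: Q_x = 894.952.
∂Q_x/∂P_y = -7.8.
ε = (∂Q_x/∂P_y)(P_y/Q_x) = -7.8000 × 8.56/894.952 ≈ -0.075.
%ΔQ_x ≈ ε × %ΔP_y = -0.075 × (27%) = -2.0%.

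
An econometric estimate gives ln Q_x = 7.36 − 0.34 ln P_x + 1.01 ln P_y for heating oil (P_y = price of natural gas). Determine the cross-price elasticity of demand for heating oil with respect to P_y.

1.01

In a log-linear (constant-elasticity) demand function, the coefficient on ln P_y is the cross-price elasticity.
ε = 1.01. Positive, so heating oil and natural gas are substitutes.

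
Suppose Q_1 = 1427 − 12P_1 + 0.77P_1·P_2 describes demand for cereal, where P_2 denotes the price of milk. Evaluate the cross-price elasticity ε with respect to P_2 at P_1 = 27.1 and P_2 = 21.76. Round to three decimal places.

0.292

At P_1 = 27.1 and P_2 = 21.76: Q_1 = 1555.866.
∂Q_1/∂P_2 = 0.77P_1 = 0.77(27.1) = 20.8670.
ε = (∂Q_1/∂P_2)(P_2/Q_1) = 20.8670 × (21.76/1555.866) ≈ 0.292.
ε > 0: substitutes.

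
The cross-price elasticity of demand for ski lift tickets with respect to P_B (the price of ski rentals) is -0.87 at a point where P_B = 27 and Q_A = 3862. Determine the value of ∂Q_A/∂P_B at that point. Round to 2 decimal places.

ε = (∂Q_A/∂P_B)·(P_B/Q_A) ⇒ ∂Q_A/∂P_B = ε·Q_A/P_B = -0.87 × 3862/27 ≈ -124.44.

-124.44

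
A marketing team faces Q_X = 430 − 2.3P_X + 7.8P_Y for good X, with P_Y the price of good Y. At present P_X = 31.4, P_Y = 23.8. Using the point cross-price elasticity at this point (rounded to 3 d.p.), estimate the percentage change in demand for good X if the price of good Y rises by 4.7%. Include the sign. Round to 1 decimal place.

At P_X = 31.4, P_Y = 23.8: Q_X = 543.42.
∂Q_X/∂P_Y = 7.8.
ε = (∂Q_X/∂P_Y)(P_Y/Q_X) = 7.8000 × 23.8/543.42 ≈ 0.342.
%ΔQ_X ≈ ε × %ΔP_Y = 0.342 × (4.7%) = 1.6%.

1.6%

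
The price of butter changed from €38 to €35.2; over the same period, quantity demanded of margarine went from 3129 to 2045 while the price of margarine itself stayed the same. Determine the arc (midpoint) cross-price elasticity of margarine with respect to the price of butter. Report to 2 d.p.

ΔQ_A = 2045 − 3129 = -1084; ΔP_B = 35.2 − 38 = -2.8.
Midpoints: Q̄_A = 2587.0, P̄_B = 36.60.
ε = (ΔQ_A/Q̄_A)/(ΔP_B/P̄_B) = (-1084/2587.0)/(-2.8/36.60) ≈ 5.48.

5.48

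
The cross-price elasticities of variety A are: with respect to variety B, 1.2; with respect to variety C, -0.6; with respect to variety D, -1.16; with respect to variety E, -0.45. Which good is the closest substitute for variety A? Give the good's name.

variety B

Substitutes have ε > 0. Among the positive values, 1.2 (variety B) is largest.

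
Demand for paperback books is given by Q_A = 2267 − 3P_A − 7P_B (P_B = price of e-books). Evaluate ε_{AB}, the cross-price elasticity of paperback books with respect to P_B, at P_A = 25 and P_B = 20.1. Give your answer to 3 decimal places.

At P_A = 25 and P_B = 20.1: Q_A = 2051.3.
∂Q_A/∂P_B = -7.
ε = (∂Q_A/∂P_B)(P_B/Q_A) = -7 × (20.1/2051.3) ≈ -0.069.
Since ε < 0, paperback books and e-books are complements.

-0.069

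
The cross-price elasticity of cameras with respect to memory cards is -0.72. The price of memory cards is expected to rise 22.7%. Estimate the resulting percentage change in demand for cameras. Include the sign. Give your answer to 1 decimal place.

%ΔQ ≈ ε × %ΔP of memory cards = -0.72 × (22.7%) = -16.3%.
Demand for cameras falls by about 16.3%.

-16.3%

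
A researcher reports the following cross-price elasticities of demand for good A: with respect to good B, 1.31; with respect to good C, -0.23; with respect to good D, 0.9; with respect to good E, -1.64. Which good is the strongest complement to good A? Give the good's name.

Complements have ε < 0. The most negative value is -1.64 (good E).

good E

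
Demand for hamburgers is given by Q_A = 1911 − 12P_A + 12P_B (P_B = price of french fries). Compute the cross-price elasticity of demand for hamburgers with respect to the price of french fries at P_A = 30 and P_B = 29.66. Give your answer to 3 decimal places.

At P_A = 30 and P_B = 29.66: Q_A = 1906.92.
∂Q_A/∂P_B = 12.
ε = (∂Q_A/∂P_B)(P_B/Q_A) = 12 × (29.66/1906.92) ≈ 0.187.
Since ε > 0, hamburgers and french fries are substitutes.

0.187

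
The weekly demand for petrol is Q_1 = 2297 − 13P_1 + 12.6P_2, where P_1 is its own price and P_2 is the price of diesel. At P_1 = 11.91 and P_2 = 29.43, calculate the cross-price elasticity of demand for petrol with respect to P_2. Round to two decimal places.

At P_1 = 11.91 and P_2 = 29.43: Q_1 = 2512.988.
∂Q_1/∂P_2 = 12.6.
ε = (∂Q_1/∂P_2)(P_2/Q_1) = 12.6 × (29.43/2512.988) ≈ 0.15.

0.15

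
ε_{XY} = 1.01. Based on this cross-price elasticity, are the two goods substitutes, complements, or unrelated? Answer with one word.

ε = 1.01 > 0, so a higher price of good Y raises demand for good X: substitutes.

substitutes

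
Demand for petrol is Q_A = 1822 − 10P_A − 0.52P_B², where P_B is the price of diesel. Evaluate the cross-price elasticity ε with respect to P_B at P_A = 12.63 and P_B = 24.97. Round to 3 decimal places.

At P_A = 12.63 and P_B = 24.97: Q_A = 1371.480.
∂Q_A/∂P_B = -1.04P_B = -1.04(24.97) = -25.9688.
ε = (∂Q_A/∂P_B)(P_B/Q_A) = -25.9688 × (24.97/1371.480) ≈ -0.473.
ε < 0: complements.

-0.473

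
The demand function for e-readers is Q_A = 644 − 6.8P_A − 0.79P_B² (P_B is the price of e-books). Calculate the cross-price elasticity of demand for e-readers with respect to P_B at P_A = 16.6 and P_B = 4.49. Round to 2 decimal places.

-0.06

At P_A = 16.6 and P_B = 4.49: Q_A = 515.194.
∂Q_A/∂P_B = -1.58P_B = -1.58(4.49) = -7.0942.
ε = (∂Q_A/∂P_B)(P_B/Q_A) = -7.0942 × (4.49/515.194) ≈ -0.06.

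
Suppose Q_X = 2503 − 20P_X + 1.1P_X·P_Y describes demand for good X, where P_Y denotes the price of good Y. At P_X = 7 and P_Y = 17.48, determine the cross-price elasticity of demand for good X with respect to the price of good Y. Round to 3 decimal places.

At P_X = 7 and P_Y = 17.48: Q_X = 2497.596.
∂Q_X/∂P_Y = 1.1P_X = 1.1(7) = 7.7000.
ε = (∂Q_X/∂P_Y)(P_Y/Q_X) = 7.7000 × (17.48/2497.596) ≈ 0.054.

0.054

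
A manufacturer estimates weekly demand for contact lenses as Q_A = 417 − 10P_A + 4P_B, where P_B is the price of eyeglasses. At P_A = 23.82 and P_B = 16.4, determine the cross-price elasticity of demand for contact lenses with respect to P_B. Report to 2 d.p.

0.27

At P_A = 23.82 and P_B = 16.4: Q_A = 244.4.
∂Q_A/∂P_B = 4.
ε = (∂Q_A/∂P_B)(P_B/Q_A) = 4 × (16.4/244.4) ≈ 0.27.
Since ε > 0, contact lenses and eyeglasses are substitutes.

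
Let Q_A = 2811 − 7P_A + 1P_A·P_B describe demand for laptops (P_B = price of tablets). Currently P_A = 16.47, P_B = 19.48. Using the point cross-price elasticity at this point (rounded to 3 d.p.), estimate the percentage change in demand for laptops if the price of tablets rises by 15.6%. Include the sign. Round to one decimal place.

1.7%

At P_A = 16.47, P_B = 19.48: Q_A = 3016.546.
∂Q_A/∂P_B = 1P_A = 16.4700.
ε = (∂Q_A/∂P_B)(P_B/Q_A) = 16.4700 × 19.48/3016.546 ≈ 0.106.
%ΔQ_A ≈ ε × %ΔP_B = 0.106 × (15.6%) = 1.7%.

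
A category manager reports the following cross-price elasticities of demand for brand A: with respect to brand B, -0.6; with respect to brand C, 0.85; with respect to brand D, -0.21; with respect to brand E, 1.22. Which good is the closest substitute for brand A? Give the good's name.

Substitutes have ε > 0. Among the positive values, 1.22 (brand E) is largest.

brand E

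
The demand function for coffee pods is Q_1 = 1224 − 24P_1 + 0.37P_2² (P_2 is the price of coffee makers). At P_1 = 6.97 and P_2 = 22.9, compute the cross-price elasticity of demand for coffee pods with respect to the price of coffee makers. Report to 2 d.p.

At P_1 = 6.97 and P_2 = 22.9: Q_1 = 1250.752.
∂Q_1/∂P_2 = 0.74P_2 = 0.74(22.9) = 16.9460.
ε = (∂Q_1/∂P_2)(P_2/Q_1) = 16.9460 × (22.9/1250.752) ≈ 0.31.

0.31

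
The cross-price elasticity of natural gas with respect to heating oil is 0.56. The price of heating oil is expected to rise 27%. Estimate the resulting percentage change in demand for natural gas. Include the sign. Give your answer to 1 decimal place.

15.1%

%ΔQ ≈ ε × %ΔP of heating oil = 0.56 × (27%) = 15.1%.
Demand for natural gas rises by about 15.1%.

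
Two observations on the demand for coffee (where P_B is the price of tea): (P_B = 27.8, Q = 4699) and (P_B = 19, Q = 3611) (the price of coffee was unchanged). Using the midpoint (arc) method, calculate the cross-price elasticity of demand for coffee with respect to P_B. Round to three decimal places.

0.696

ΔQ_A = 3611 − 4699 = -1088; ΔP_B = 19 − 27.8 = -8.8.
Midpoints: Q̄_A = 4155.0, P̄_B = 23.40.
ε = (ΔQ_A/Q̄_A)/(ΔP_B/P̄_B) = (-1088/4155.0)/(-8.8/23.40) ≈ 0.696.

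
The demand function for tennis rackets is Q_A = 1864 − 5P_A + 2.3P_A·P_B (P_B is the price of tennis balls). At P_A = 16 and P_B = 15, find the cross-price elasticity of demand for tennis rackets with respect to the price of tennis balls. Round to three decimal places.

At P_A = 16 and P_B = 15: Q_A = 2336.
∂Q_A/∂P_B = 2.3P_A = 2.3(16) = 36.8000.
ε = (∂Q_A/∂P_B)(P_B/Q_A) = 36.8000 × (15/2336) ≈ 0.236.
ε > 0: substitutes.

0.236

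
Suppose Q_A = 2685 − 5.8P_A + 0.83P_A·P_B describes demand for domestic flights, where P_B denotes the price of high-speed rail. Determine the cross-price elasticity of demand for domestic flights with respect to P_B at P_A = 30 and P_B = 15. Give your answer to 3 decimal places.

0.129

At P_A = 30 and P_B = 15: Q_A = 2884.5.
∂Q_A/∂P_B = 0.83P_A = 0.83(30) = 24.9000.
ε = (∂Q_A/∂P_B)(P_B/Q_A) = 24.9000 × (15/2884.5) ≈ 0.129.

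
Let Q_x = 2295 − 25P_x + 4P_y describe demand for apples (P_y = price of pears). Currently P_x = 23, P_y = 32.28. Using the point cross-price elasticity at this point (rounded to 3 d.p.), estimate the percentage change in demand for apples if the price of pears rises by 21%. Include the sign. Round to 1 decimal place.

1.5%

At P_x = 23, P_y = 32.28: Q_x = 1849.12.
∂Q_x/∂P_y = 4.
ε = (∂Q_x/∂P_y)(P_y/Q_x) = 4.0000 × 32.28/1849.12 ≈ 0.070.
%ΔQ_x ≈ ε × %ΔP_y = 0.070 × (21%) = 1.5%.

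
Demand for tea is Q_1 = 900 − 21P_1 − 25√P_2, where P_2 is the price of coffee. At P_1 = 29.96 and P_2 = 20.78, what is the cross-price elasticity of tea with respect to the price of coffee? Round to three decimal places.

At P_1 = 29.96 and P_2 = 20.78: Q_1 = 156.877.
∂Q_1/∂P_2 = -25/(2√P_2) = -25/(2√20.78) = -2.7421.
ε = (∂Q_1/∂P_2)(P_2/Q_1) = -2.7421 × (20.78/156.877) ≈ -0.363.

-0.363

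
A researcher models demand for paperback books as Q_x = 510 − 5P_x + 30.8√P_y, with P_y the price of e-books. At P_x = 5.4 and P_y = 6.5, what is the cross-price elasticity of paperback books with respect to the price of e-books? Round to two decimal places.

0.07

At P_x = 5.4 and P_y = 6.5: Q_x = 561.525.
∂Q_x/∂P_y = 30.8/(2√P_y) = 30.8/(2√6.5) = 6.0404.
ε = (∂Q_x/∂P_y)(P_y/Q_x) = 6.0404 × (6.5/561.525) ≈ 0.07.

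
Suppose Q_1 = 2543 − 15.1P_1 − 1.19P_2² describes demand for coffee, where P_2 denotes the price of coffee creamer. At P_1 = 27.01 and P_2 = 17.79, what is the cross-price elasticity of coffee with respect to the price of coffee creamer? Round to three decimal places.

-0.428

At P_1 = 27.01 and P_2 = 17.79: Q_1 = 1758.533.
∂Q_1/∂P_2 = -2.38P_2 = -2.38(17.79) = -42.3402.
ε = (∂Q_1/∂P_2)(P_2/Q_1) = -42.3402 × (17.79/1758.533) ≈ -0.428.
ε < 0: complements.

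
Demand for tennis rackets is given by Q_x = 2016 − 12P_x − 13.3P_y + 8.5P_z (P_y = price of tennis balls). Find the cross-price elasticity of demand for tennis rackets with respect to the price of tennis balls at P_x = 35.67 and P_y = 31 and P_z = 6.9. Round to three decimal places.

-0.334

At P_x = 35.67 and P_y = 31 and P_z = 6.9: Q_x = 1234.31.
∂Q_x/∂P_y = -13.3.
ε = (∂Q_x/∂P_y)(P_y/Q_x) = -13.3 × (31/1234.31) ≈ -0.334.
Since ε < 0, tennis rackets and tennis balls are complements.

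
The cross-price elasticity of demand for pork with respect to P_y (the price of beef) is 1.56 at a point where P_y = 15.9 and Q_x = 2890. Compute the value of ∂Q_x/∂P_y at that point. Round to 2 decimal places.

ε = (∂Q_x/∂P_y)·(P_y/Q_x) ⇒ ∂Q_x/∂P_y = ε·Q_x/P_y = 1.56 × 2890/15.9 ≈ 283.55.

283.55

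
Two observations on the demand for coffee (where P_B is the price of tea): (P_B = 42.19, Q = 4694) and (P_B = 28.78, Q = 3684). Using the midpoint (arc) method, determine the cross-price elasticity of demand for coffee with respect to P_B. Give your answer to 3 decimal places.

ΔQ_A = 3684 − 4694 = -1010; ΔP_B = 28.78 − 42.19 = -13.41.
Midpoints: Q̄_A = 4189.0, P̄_B = 35.48.
ε = (ΔQ_A/Q̄_A)/(ΔP_B/P̄_B) = (-1010/4189.0)/(-13.41/35.48) ≈ 0.638.
ε > 0: coffee and tea are substitutes.

0.638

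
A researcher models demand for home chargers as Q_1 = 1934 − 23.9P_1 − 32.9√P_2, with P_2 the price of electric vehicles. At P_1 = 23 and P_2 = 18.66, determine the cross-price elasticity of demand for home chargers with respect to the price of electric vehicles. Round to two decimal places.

At P_1 = 23 and P_2 = 18.66: Q_1 = 1242.181.
∂Q_1/∂P_2 = -32.9/(2√P_2) = -32.9/(2√18.66) = -3.8081.
ε = (∂Q_1/∂P_2)(P_2/Q_1) = -3.8081 × (18.66/1242.181) ≈ -0.06.

-0.06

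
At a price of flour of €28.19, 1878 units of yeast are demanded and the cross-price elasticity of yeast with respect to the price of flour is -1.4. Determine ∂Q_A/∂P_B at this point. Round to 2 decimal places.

ε = (∂Q_A/∂P_B)·(P_B/Q_A) ⇒ ∂Q_A/∂P_B = ε·Q_A/P_B = -1.4 × 1878/28.19 ≈ -93.27.

-93.27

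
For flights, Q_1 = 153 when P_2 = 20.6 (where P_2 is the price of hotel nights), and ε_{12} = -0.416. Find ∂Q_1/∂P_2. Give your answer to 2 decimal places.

-3.09

ε = (∂Q_1/∂P_2)·(P_2/Q_1) ⇒ ∂Q_1/∂P_2 = ε·Q_1/P_2 = -0.416 × 153/20.6 ≈ -3.09.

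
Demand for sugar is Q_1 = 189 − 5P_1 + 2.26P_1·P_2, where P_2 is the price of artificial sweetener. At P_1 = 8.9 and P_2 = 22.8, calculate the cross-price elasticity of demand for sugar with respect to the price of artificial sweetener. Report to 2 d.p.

At P_1 = 8.9 and P_2 = 22.8: Q_1 = 603.099.
∂Q_1/∂P_2 = 2.26P_1 = 2.26(8.9) = 20.1140.
ε = (∂Q_1/∂P_2)(P_2/Q_1) = 20.1140 × (22.8/603.099) ≈ 0.76.
ε > 0: substitutes.

0.76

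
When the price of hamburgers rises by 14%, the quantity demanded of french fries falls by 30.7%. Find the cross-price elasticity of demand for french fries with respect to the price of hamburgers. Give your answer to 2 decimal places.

ε = (%ΔQ of french fries) / (%ΔP of hamburgers) = (-30.7%) / (14%) ≈ -2.19.
Negative cross-price elasticity: complements.

-2.19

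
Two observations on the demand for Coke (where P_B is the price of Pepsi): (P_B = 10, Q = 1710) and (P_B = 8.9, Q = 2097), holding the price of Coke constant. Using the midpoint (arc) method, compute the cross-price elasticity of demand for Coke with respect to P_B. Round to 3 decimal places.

ΔQ_A = 2097 − 1710 = 387; ΔP_B = 8.9 − 10 = -1.1.
Midpoints: Q̄_A = 1903.5, P̄_B = 9.45.
ε = (ΔQ_A/Q̄_A)/(ΔP_B/P̄_B) = (387/1903.5)/(-1.1/9.45) ≈ -1.747.
ε < 0: Coke and Pepsi are complements.

-1.747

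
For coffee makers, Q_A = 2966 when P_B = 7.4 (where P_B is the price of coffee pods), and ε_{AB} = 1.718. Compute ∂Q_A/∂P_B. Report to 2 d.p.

ε = (∂Q_A/∂P_B)·(P_B/Q_A) ⇒ ∂Q_A/∂P_B = ε·Q_A/P_B = 1.718 × 2966/7.4 ≈ 688.59.

688.59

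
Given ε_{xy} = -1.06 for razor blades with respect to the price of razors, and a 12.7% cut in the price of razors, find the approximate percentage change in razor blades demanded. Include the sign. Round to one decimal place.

%ΔQ ≈ ε × %ΔP of razors = -1.06 × (-12.7%) = 13.5%.

13.5%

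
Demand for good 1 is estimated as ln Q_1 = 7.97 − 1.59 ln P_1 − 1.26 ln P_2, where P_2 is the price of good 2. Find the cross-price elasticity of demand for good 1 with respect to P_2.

In a log-linear (constant-elasticity) demand function, the coefficient on ln P_2 is the cross-price elasticity.
ε = -1.26. Negative, so good 1 and good 2 are complements.

-1.26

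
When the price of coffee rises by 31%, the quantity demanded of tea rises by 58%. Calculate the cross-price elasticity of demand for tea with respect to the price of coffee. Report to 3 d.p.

ε = (%ΔQ of tea) / (%ΔP of coffee) = (58%) / (31%) ≈ 1.871.

1.871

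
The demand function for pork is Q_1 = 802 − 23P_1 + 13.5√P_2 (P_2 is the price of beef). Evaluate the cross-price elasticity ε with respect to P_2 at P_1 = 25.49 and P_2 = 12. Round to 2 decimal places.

0.09

At P_1 = 25.49 and P_2 = 12: Q_1 = 262.495.
∂Q_1/∂P_2 = 13.5/(2√P_2) = 13.5/(2√12) = 1.9486.
ε = (∂Q_1/∂P_2)(P_2/Q_1) = 1.9486 × (12/262.495) ≈ 0.09.
ε > 0: substitutes.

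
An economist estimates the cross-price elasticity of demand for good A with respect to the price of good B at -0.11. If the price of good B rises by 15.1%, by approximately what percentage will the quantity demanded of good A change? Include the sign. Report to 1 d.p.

%ΔQ ≈ ε × %ΔP of good B = -0.11 × (15.1%) = -1.7%.
Demand for good A falls by about 1.7%.

-1.7%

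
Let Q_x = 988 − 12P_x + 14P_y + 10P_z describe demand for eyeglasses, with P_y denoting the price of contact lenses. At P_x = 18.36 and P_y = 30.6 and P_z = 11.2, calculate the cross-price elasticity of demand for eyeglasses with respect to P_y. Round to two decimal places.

At P_x = 18.36 and P_y = 30.6 and P_z = 11.2: Q_x = 1308.08.
∂Q_x/∂P_y = 14.
ε = (∂Q_x/∂P_y)(P_y/Q_x) = 14 × (30.6/1308.08) ≈ 0.33.
Since ε > 0, eyeglasses and contact lenses are substitutes.

0.33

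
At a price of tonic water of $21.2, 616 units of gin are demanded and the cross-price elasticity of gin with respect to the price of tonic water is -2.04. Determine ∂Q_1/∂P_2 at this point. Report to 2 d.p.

ε = (∂Q_1/∂P_2)·(P_2/Q_1) ⇒ ∂Q_1/∂P_2 = ε·Q_1/P_2 = -2.04 × 616/21.2 ≈ -59.28.

-59.28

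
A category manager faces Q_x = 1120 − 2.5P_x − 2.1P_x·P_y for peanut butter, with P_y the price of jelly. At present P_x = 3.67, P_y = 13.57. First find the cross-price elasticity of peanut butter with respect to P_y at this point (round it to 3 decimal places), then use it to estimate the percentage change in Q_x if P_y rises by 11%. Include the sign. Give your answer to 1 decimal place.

-1.1%

At P_x = 3.67, P_y = 13.57: Q_x = 1006.241.
∂Q_x/∂P_y = -2.1P_x = -7.7070.
ε = (∂Q_x/∂P_y)(P_y/Q_x) = -7.7070 × 13.57/1006.241 ≈ -0.104.
%ΔQ_x ≈ ε × %ΔP_y = -0.104 × (11%) = -1.1%.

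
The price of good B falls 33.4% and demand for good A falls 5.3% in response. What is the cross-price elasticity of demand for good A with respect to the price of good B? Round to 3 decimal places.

ε = (%ΔQ of good A) / (%ΔP of good B) = (-5.3%) / (-33.4%) ≈ 0.159.
Positive cross-price elasticity: substitutes.

0.159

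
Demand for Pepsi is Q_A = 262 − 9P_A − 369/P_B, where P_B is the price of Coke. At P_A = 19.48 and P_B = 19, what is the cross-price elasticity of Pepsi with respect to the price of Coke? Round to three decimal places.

At P_A = 19.48 and P_B = 19: Q_A = 67.259.
∂Q_A/∂P_B = 369/P_B² = 1.0222.
ε = (∂Q_A/∂P_B)(P_B/Q_A) = 1.0222 × (19/67.259) ≈ 0.289.
ε > 0: substitutes.

0.289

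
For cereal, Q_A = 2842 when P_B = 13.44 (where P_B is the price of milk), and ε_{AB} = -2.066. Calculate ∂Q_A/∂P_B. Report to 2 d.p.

ε = (∂Q_A/∂P_B)·(P_B/Q_A) ⇒ ∂Q_A/∂P_B = ε·Q_A/P_B = -2.066 × 2842/13.44 ≈ -436.87.

-436.87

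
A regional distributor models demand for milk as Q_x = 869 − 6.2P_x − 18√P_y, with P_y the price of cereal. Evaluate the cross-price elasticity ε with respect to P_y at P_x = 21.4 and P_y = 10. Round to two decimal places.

At P_x = 21.4 and P_y = 10: Q_x = 679.399.
∂Q_x/∂P_y = -18/(2√P_y) = -18/(2√10) = -2.8460.
ε = (∂Q_x/∂P_y)(P_y/Q_x) = -2.8460 × (10/679.399) ≈ -0.04.
ε < 0: complements.

-0.04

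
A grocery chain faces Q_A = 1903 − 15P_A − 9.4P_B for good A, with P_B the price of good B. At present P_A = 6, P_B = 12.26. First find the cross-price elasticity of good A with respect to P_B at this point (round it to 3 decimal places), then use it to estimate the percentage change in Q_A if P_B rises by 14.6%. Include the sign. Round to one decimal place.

At P_A = 6, P_B = 12.26: Q_A = 1697.756.
∂Q_A/∂P_B = -9.4.
ε = (∂Q_A/∂P_B)(P_B/Q_A) = -9.4000 × 12.26/1697.756 ≈ -0.068.
%ΔQ_A ≈ ε × %ΔP_B = -0.068 × (14.6%) = -1.0%.

-1.0%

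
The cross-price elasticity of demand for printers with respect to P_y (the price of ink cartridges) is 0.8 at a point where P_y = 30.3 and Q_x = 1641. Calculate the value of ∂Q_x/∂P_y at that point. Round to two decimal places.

ε = (∂Q_x/∂P_y)·(P_y/Q_x) ⇒ ∂Q_x/∂P_y = ε·Q_x/P_y = 0.8 × 1641/30.3 ≈ 43.33.

43.33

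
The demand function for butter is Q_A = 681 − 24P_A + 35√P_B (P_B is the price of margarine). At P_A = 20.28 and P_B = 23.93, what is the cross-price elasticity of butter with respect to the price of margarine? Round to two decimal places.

At P_A = 20.28 and P_B = 23.93: Q_A = 365.494.
∂Q_A/∂P_B = 35/(2√P_B) = 35/(2√23.93) = 3.5774.
ε = (∂Q_A/∂P_B)(P_B/Q_A) = 3.5774 × (23.93/365.494) ≈ 0.23.
ε > 0: substitutes.

0.23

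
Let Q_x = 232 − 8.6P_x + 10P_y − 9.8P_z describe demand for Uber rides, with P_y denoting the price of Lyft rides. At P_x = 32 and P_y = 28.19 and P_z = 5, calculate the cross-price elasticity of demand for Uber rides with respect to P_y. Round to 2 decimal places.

1.49

At P_x = 32 and P_y = 28.19 and P_z = 5: Q_x = 189.7.
∂Q_x/∂P_y = 10.
ε = (∂Q_x/∂P_y)(P_y/Q_x) = 10 × (28.19/189.7) ≈ 1.49.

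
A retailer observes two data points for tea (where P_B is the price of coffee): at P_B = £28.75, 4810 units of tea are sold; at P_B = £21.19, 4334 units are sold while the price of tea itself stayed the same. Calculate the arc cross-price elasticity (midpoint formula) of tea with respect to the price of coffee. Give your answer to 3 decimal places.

0.344

ΔQ_A = 4334 − 4810 = -476; ΔP_B = 21.19 − 28.75 = -7.56.
Midpoints: Q̄_A = 4572.0, P̄_B = 24.97.
ε = (ΔQ_A/Q̄_A)/(ΔP_B/P̄_B) = (-476/4572.0)/(-7.56/24.97) ≈ 0.344.
ε > 0: tea and coffee are substitutes.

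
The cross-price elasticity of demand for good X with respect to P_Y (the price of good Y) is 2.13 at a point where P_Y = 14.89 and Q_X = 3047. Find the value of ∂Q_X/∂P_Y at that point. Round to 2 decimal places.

ε = (∂Q_X/∂P_Y)·(P_Y/Q_X) ⇒ ∂Q_X/∂P_Y = ε·Q_X/P_Y = 2.13 × 3047/14.89 ≈ 435.87.

435.87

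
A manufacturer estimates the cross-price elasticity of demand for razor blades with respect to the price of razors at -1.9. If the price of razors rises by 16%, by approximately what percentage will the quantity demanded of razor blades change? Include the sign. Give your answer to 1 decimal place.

-30.4%

%ΔQ ≈ ε × %ΔP of razors = -1.9 × (16%) = -30.4%.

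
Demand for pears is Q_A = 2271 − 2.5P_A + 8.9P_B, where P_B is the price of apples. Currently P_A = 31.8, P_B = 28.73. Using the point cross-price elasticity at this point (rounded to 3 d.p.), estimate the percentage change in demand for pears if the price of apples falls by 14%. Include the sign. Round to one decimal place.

At P_A = 31.8, P_B = 28.73: Q_A = 2447.197.
∂Q_A/∂P_B = 8.9.
ε = (∂Q_A/∂P_B)(P_B/Q_A) = 8.9000 × 28.73/2447.197 ≈ 0.104.
%ΔQ_A ≈ ε × %ΔP_B = 0.104 × (-14%) = -1.5%.

-1.5%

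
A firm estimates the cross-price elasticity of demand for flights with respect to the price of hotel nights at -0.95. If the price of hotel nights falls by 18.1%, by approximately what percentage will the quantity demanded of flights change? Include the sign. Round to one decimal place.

%ΔQ ≈ ε × %ΔP of hotel nights = -0.95 × (-18.1%) = 17.2%.

17.2%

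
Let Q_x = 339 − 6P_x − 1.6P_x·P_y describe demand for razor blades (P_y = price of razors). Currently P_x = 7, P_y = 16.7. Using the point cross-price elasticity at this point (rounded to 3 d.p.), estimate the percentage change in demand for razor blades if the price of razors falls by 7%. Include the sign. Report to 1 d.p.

At P_x = 7, P_y = 16.7: Q_x = 109.96.
∂Q_x/∂P_y = -1.6P_x = -11.2000.
ε = (∂Q_x/∂P_y)(P_y/Q_x) = -11.2000 × 16.7/109.96 ≈ -1.701.
%ΔQ_x ≈ ε × %ΔP_y = -1.701 × (-7%) = 11.9%.

11.9%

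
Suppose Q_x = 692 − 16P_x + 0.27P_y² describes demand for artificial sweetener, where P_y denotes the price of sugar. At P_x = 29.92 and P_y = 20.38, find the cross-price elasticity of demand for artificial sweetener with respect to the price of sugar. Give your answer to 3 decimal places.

At P_x = 29.92 and P_y = 20.38: Q_x = 325.423.
∂Q_x/∂P_y = 0.54P_y = 0.54(20.38) = 11.0052.
ε = (∂Q_x/∂P_y)(P_y/Q_x) = 11.0052 × (20.38/325.423) ≈ 0.689.
ε > 0: substitutes.

0.689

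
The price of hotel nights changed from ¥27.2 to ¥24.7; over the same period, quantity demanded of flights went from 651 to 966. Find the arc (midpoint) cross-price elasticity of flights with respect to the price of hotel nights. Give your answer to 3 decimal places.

ΔQ_A = 966 − 651 = 315; ΔP_B = 24.7 − 27.2 = -2.5.
Midpoints: Q̄_A = 808.5, P̄_B = 25.95.
ε = (ΔQ_A/Q̄_A)/(ΔP_B/P̄_B) = (315/808.5)/(-2.5/25.95) ≈ -4.044.

-4.044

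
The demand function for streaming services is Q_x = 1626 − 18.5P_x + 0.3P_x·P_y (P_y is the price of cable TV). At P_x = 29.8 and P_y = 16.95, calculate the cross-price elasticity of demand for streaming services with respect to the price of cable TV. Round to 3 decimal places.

0.124

At P_x = 29.8 and P_y = 16.95: Q_x = 1226.233.
∂Q_x/∂P_y = 0.3P_x = 0.3(29.8) = 8.9400.
ε = (∂Q_x/∂P_y)(P_y/Q_x) = 8.9400 × (16.95/1226.233) ≈ 0.124.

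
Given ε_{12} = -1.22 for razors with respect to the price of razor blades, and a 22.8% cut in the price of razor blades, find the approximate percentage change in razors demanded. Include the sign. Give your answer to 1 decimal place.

%ΔQ ≈ ε × %ΔP of razor blades = -1.22 × (-22.8%) = 27.8%.

27.8%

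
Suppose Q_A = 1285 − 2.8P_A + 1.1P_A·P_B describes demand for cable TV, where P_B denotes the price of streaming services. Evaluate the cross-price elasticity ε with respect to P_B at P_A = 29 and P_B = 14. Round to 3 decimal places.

At P_A = 29 and P_B = 14: Q_A = 1650.4.
∂Q_A/∂P_B = 1.1P_A = 1.1(29) = 31.9000.
ε = (∂Q_A/∂P_B)(P_B/Q_A) = 31.9000 × (14/1650.4) ≈ 0.271.
ε > 0: substitutes.

0.271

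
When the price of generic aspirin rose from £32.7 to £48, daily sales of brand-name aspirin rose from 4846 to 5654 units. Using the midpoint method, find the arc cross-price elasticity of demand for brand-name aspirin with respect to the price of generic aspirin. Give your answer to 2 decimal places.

0.41

ΔQ_A = 5654 − 4846 = 808; ΔP_B = 48 − 32.7 = 15.3.
Midpoints: Q̄_A = 5250.0, P̄_B = 40.35.
ε = (ΔQ_A/Q̄_A)/(ΔP_B/P̄_B) = (808/5250.0)/(15.3/40.35) ≈ 0.41.
ε > 0: brand-name aspirin and generic aspirin are substitutes.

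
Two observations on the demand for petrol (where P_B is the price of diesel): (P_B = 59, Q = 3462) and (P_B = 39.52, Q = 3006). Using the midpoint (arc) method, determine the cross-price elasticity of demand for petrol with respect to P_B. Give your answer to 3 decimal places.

0.357

ΔQ_A = 3006 − 3462 = -456; ΔP_B = 39.52 − 59 = -19.48.
Midpoints: Q̄_A = 3234.0, P̄_B = 49.26.
ε = (ΔQ_A/Q̄_A)/(ΔP_B/P̄_B) = (-456/3234.0)/(-19.48/49.26) ≈ 0.357.
ε > 0: petrol and diesel are substitutes.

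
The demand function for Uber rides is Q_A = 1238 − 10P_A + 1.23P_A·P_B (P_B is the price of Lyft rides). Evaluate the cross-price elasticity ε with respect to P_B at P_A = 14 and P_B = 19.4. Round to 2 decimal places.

0.23

At P_A = 14 and P_B = 19.4: Q_A = 1432.068.
∂Q_A/∂P_B = 1.23P_A = 1.23(14) = 17.2200.
ε = (∂Q_A/∂P_B)(P_B/Q_A) = 17.2200 × (19.4/1432.068) ≈ 0.23.
ε > 0: substitutes.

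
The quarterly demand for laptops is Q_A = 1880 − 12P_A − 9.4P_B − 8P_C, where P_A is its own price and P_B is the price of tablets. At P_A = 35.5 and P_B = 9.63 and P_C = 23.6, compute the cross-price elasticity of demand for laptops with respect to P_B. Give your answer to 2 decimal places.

At P_A = 35.5 and P_B = 9.63 and P_C = 23.6: Q_A = 1174.678.
∂Q_A/∂P_B = -9.4.
ε = (∂Q_A/∂P_B)(P_B/Q_A) = -9.4 × (9.63/1174.678) ≈ -0.08.
Since ε < 0, laptops and tablets are complements.

-0.08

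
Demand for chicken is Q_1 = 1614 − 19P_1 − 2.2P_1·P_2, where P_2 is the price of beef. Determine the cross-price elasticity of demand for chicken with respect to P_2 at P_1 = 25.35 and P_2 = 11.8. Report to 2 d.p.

-1.39

At P_1 = 25.35 and P_2 = 11.8: Q_1 = 474.264.
∂Q_1/∂P_2 = -2.2P_1 = -2.2(25.35) = -55.7700.
ε = (∂Q_1/∂P_2)(P_2/Q_1) = -55.7700 × (11.8/474.264) ≈ -1.39.
ε < 0: complements.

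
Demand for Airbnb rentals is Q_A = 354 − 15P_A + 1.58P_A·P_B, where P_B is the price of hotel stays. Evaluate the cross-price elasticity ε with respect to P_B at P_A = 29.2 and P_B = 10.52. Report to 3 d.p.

1.209

At P_A = 29.2 and P_B = 10.52: Q_A = 401.351.
∂Q_A/∂P_B = 1.58P_A = 1.58(29.2) = 46.1360.
ε = (∂Q_A/∂P_B)(P_B/Q_A) = 46.1360 × (10.52/401.351) ≈ 1.209.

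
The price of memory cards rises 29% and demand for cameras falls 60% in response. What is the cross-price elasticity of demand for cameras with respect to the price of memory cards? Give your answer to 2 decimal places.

-2.07

ε = (%ΔQ of cameras) / (%ΔP of memory cards) = (-60%) / (29%) ≈ -2.07.
Negative cross-price elasticity: complements.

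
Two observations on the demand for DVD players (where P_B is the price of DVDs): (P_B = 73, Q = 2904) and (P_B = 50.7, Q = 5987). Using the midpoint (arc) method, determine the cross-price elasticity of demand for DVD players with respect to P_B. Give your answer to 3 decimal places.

ΔQ_A = 5987 − 2904 = 3083; ΔP_B = 50.7 − 73 = -22.3.
Midpoints: Q̄_A = 4445.5, P̄_B = 61.85.
ε = (ΔQ_A/Q̄_A)/(ΔP_B/P̄_B) = (3083/4445.5)/(-22.3/61.85) ≈ -1.923.
ε < 0: DVD players and DVDs are complements.

-1.923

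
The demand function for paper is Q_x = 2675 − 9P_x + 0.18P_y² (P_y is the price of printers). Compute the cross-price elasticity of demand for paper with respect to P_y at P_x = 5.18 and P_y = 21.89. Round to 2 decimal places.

0.06

At P_x = 5.18 and P_y = 21.89: Q_x = 2714.631.
∂Q_x/∂P_y = 0.36P_y = 0.36(21.89) = 7.8804.
ε = (∂Q_x/∂P_y)(P_y/Q_x) = 7.8804 × (21.89/2714.631) ≈ 0.06.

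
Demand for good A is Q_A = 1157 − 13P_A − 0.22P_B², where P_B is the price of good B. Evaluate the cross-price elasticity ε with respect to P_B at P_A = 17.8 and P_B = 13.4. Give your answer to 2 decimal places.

At P_A = 17.8 and P_B = 13.4: Q_A = 886.097.
∂Q_A/∂P_B = -0.44P_B = -0.44(13.4) = -5.8960.
ε = (∂Q_A/∂P_B)(P_B/Q_A) = -5.8960 × (13.4/886.097) ≈ -0.09.

-0.09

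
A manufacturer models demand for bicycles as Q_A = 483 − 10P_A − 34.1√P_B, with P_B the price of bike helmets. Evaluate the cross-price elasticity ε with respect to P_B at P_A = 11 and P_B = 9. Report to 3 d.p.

-0.189

At P_A = 11 and P_B = 9: Q_A = 270.7.
∂Q_A/∂P_B = -34.1/(2√P_B) = -34.1/(2√9) = -5.6833.
ε = (∂Q_A/∂P_B)(P_B/Q_A) = -5.6833 × (9/270.7) ≈ -0.189.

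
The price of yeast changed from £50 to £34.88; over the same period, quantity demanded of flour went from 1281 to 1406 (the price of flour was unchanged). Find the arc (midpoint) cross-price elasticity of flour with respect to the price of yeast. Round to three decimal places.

ΔQ_A = 1406 − 1281 = 125; ΔP_B = 34.88 − 50 = -15.12.
Midpoints: Q̄_A = 1343.5, P̄_B = 42.44.
ε = (ΔQ_A/Q̄_A)/(ΔP_B/P̄_B) = (125/1343.5)/(-15.12/42.44) ≈ -0.261.
ε < 0: flour and yeast are complements.

-0.261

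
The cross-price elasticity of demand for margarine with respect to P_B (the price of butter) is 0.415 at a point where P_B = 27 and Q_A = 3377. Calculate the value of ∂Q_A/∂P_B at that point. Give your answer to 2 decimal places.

ε = (∂Q_A/∂P_B)·(P_B/Q_A) ⇒ ∂Q_A/∂P_B = ε·Q_A/P_B = 0.415 × 3377/27 ≈ 51.91.

51.91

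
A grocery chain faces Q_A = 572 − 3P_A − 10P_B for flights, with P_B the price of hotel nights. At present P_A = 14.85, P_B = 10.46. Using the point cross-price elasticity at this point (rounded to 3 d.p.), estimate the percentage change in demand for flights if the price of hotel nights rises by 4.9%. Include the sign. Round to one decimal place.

At P_A = 14.85, P_B = 10.46: Q_A = 422.85.
∂Q_A/∂P_B = -10.
ε = (∂Q_A/∂P_B)(P_B/Q_A) = -10.0000 × 10.46/422.85 ≈ -0.247.
%ΔQ_A ≈ ε × %ΔP_B = -0.247 × (4.9%) = -1.2%.

-1.2%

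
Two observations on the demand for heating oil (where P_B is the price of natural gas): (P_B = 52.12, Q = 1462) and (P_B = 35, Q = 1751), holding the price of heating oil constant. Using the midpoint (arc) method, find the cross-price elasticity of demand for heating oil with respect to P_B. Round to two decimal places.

ΔQ_A = 1751 − 1462 = 289; ΔP_B = 35 − 52.12 = -17.12.
Midpoints: Q̄_A = 1606.5, P̄_B = 43.56.
ε = (ΔQ_A/Q̄_A)/(ΔP_B/P̄_B) = (289/1606.5)/(-17.12/43.56) ≈ -0.46.

-0.46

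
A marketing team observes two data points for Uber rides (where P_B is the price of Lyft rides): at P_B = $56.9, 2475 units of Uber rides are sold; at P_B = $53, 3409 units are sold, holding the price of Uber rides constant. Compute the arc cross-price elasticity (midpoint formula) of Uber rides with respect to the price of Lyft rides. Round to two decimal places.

ΔQ_A = 3409 − 2475 = 934; ΔP_B = 53 − 56.9 = -3.9.
Midpoints: Q̄_A = 2942.0, P̄_B = 54.95.
ε = (ΔQ_A/Q̄_A)/(ΔP_B/P̄_B) = (934/2942.0)/(-3.9/54.95) ≈ -4.47.

-4.47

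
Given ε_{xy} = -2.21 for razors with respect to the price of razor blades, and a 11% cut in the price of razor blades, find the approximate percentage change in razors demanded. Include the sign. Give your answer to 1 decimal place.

%ΔQ ≈ ε × %ΔP of razor blades = -2.21 × (-11%) = 24.3%.

24.3%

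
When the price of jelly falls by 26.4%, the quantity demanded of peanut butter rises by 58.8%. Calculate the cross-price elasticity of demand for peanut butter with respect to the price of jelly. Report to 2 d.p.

-2.23

ε = (%ΔQ of peanut butter) / (%ΔP of jelly) = (58.8%) / (-26.4%) ≈ -2.23.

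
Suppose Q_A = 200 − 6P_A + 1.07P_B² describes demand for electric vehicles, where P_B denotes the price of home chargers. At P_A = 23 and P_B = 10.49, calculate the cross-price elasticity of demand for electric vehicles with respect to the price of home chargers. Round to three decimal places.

At P_A = 23 and P_B = 10.49: Q_A = 179.743.
∂Q_A/∂P_B = 2.14P_B = 2.14(10.49) = 22.4486.
ε = (∂Q_A/∂P_B)(P_B/Q_A) = 22.4486 × (10.49/179.743) ≈ 1.310.

1.310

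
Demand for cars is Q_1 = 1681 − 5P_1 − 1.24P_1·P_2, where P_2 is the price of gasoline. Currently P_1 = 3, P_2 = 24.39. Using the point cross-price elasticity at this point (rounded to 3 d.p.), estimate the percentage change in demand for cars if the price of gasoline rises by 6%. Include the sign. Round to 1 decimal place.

At P_1 = 3, P_2 = 24.39: Q_1 = 1575.269.
∂Q_1/∂P_2 = -1.24P_1 = -3.7200.
ε = (∂Q_1/∂P_2)(P_2/Q_1) = -3.7200 × 24.39/1575.269 ≈ -0.058.
%ΔQ_1 ≈ ε × %ΔP_2 = -0.058 × (6%) = -0.3%.

-0.3%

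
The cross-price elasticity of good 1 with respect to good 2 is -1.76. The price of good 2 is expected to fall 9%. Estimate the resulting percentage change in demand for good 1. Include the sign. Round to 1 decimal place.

15.8%

%ΔQ ≈ ε × %ΔP of good 2 = -1.76 × (-9%) = 15.8%.
Demand for good 1 rises by about 15.8%.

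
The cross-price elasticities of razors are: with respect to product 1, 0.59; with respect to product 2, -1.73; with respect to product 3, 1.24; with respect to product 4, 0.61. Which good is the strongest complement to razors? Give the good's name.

Complements have ε < 0. The most negative value is -1.73 (product 2).

product 2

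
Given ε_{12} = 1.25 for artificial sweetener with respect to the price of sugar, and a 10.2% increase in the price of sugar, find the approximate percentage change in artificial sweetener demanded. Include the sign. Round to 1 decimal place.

%ΔQ ≈ ε × %ΔP of sugar = 1.25 × (10.2%) = 12.8%.

12.8%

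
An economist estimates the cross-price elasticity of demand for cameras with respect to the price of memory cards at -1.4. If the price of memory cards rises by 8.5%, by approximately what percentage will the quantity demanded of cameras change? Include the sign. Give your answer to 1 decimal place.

-11.9%

%ΔQ ≈ ε × %ΔP of memory cards = -1.4 × (8.5%) = -11.9%.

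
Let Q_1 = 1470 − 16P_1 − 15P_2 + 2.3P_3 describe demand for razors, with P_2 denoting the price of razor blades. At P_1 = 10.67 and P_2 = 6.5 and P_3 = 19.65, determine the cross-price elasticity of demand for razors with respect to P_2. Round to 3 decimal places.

At P_1 = 10.67 and P_2 = 6.5 and P_3 = 19.65: Q_1 = 1246.975.
∂Q_1/∂P_2 = -15.
ε = (∂Q_1/∂P_2)(P_2/Q_1) = -15 × (6.5/1246.975) ≈ -0.078.

-0.078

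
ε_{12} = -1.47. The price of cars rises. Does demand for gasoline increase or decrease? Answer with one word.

decrease

ε < 0 and the price of cars rises, so the quantity of gasoline moves in the opposite direction: it decreases.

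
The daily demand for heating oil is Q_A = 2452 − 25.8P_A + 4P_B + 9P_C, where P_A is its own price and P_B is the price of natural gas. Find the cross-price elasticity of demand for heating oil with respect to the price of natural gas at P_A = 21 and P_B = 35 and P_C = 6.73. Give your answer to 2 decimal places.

0.07

At P_A = 21 and P_B = 35 and P_C = 6.73: Q_A = 2110.77.
∂Q_A/∂P_B = 4.
ε = (∂Q_A/∂P_B)(P_B/Q_A) = 4 × (35/2110.77) ≈ 0.07.
Since ε > 0, heating oil and natural gas are substitutes.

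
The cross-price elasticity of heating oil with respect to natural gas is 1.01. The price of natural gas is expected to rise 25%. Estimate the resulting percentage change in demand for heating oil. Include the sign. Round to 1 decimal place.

%ΔQ ≈ ε × %ΔP of natural gas = 1.01 × (25%) = 25.3%.

25.3%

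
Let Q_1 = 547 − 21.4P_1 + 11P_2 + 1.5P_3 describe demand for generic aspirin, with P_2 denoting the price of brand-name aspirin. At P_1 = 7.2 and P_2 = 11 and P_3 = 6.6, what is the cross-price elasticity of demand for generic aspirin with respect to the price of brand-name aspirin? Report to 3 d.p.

At P_1 = 7.2 and P_2 = 11 and P_3 = 6.6: Q_1 = 523.82.
∂Q_1/∂P_2 = 11.
ε = (∂Q_1/∂P_2)(P_2/Q_1) = 11 × (11/523.82) ≈ 0.231.
Since ε > 0, generic aspirin and brand-name aspirin are substitutes.

0.231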